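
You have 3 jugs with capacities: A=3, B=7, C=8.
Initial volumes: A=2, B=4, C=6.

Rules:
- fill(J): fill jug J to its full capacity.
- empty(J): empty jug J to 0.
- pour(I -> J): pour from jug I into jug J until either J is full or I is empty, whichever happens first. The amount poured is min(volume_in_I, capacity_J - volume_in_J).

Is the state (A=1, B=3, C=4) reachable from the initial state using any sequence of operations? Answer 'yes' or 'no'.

Answer: no

Derivation:
BFS explored all 205 reachable states.
Reachable set includes: (0,0,0), (0,0,1), (0,0,2), (0,0,3), (0,0,4), (0,0,5), (0,0,6), (0,0,7), (0,0,8), (0,1,0), (0,1,1), (0,1,2) ...
Target (A=1, B=3, C=4) not in reachable set → no.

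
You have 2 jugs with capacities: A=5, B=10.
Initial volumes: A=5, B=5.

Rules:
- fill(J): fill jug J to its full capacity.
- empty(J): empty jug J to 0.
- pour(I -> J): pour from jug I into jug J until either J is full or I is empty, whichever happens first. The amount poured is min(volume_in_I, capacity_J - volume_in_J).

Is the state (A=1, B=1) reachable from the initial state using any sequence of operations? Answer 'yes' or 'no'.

Answer: no

Derivation:
BFS explored all 6 reachable states.
Reachable set includes: (0,0), (0,5), (0,10), (5,0), (5,5), (5,10)
Target (A=1, B=1) not in reachable set → no.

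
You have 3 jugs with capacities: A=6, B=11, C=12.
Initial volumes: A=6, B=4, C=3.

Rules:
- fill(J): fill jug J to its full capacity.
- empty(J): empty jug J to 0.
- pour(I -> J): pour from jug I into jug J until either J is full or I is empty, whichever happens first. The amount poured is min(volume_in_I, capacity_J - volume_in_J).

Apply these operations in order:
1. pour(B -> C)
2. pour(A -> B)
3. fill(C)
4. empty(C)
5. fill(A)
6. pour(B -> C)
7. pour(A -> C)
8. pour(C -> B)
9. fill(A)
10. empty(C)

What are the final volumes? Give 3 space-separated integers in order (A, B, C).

Step 1: pour(B -> C) -> (A=6 B=0 C=7)
Step 2: pour(A -> B) -> (A=0 B=6 C=7)
Step 3: fill(C) -> (A=0 B=6 C=12)
Step 4: empty(C) -> (A=0 B=6 C=0)
Step 5: fill(A) -> (A=6 B=6 C=0)
Step 6: pour(B -> C) -> (A=6 B=0 C=6)
Step 7: pour(A -> C) -> (A=0 B=0 C=12)
Step 8: pour(C -> B) -> (A=0 B=11 C=1)
Step 9: fill(A) -> (A=6 B=11 C=1)
Step 10: empty(C) -> (A=6 B=11 C=0)

Answer: 6 11 0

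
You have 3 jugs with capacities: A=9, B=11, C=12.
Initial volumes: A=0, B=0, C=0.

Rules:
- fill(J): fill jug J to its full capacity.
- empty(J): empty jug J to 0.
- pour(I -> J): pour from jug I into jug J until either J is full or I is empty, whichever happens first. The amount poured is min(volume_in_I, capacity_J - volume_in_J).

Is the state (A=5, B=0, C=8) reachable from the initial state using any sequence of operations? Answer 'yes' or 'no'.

BFS from (A=0, B=0, C=0):
  1. fill(B) -> (A=0 B=11 C=0)
  2. pour(B -> A) -> (A=9 B=2 C=0)
  3. pour(A -> C) -> (A=0 B=2 C=9)
  4. pour(B -> A) -> (A=2 B=0 C=9)
  5. fill(B) -> (A=2 B=11 C=9)
  6. pour(B -> C) -> (A=2 B=8 C=12)
  7. pour(C -> A) -> (A=9 B=8 C=5)
  8. empty(A) -> (A=0 B=8 C=5)
  9. pour(C -> A) -> (A=5 B=8 C=0)
  10. pour(B -> C) -> (A=5 B=0 C=8)
Target reached → yes.

Answer: yes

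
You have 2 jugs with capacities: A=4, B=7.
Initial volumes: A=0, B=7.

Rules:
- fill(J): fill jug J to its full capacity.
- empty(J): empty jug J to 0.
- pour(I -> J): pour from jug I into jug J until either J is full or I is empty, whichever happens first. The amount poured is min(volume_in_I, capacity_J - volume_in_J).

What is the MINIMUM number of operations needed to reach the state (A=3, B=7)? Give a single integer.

BFS from (A=0, B=7). One shortest path:
  1. pour(B -> A) -> (A=4 B=3)
  2. empty(A) -> (A=0 B=3)
  3. pour(B -> A) -> (A=3 B=0)
  4. fill(B) -> (A=3 B=7)
Reached target in 4 moves.

Answer: 4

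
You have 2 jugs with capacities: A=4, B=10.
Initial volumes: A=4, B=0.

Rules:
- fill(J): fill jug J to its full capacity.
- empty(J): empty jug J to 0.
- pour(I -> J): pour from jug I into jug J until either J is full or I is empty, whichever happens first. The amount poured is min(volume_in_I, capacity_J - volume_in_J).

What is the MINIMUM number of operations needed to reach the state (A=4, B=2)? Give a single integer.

Answer: 5

Derivation:
BFS from (A=4, B=0). One shortest path:
  1. empty(A) -> (A=0 B=0)
  2. fill(B) -> (A=0 B=10)
  3. pour(B -> A) -> (A=4 B=6)
  4. empty(A) -> (A=0 B=6)
  5. pour(B -> A) -> (A=4 B=2)
Reached target in 5 moves.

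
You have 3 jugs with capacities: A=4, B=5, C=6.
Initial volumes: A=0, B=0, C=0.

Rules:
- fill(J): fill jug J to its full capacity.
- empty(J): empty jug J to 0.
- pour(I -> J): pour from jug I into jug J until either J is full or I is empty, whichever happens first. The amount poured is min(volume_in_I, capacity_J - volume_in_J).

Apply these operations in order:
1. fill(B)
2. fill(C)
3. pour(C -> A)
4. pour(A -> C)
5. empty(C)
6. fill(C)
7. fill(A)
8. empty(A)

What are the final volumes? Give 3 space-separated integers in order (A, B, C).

Answer: 0 5 6

Derivation:
Step 1: fill(B) -> (A=0 B=5 C=0)
Step 2: fill(C) -> (A=0 B=5 C=6)
Step 3: pour(C -> A) -> (A=4 B=5 C=2)
Step 4: pour(A -> C) -> (A=0 B=5 C=6)
Step 5: empty(C) -> (A=0 B=5 C=0)
Step 6: fill(C) -> (A=0 B=5 C=6)
Step 7: fill(A) -> (A=4 B=5 C=6)
Step 8: empty(A) -> (A=0 B=5 C=6)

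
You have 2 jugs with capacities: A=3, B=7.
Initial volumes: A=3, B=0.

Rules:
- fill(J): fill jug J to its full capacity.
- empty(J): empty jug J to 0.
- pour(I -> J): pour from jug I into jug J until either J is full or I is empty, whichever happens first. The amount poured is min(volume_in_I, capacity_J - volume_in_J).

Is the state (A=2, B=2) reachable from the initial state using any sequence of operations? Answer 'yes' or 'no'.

BFS explored all 20 reachable states.
Reachable set includes: (0,0), (0,1), (0,2), (0,3), (0,4), (0,5), (0,6), (0,7), (1,0), (1,7), (2,0), (2,7) ...
Target (A=2, B=2) not in reachable set → no.

Answer: no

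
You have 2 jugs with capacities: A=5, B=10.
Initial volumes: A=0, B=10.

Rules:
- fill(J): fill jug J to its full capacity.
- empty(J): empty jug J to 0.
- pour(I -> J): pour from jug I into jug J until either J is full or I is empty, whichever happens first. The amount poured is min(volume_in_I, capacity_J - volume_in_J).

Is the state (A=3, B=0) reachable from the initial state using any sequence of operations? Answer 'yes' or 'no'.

Answer: no

Derivation:
BFS explored all 6 reachable states.
Reachable set includes: (0,0), (0,5), (0,10), (5,0), (5,5), (5,10)
Target (A=3, B=0) not in reachable set → no.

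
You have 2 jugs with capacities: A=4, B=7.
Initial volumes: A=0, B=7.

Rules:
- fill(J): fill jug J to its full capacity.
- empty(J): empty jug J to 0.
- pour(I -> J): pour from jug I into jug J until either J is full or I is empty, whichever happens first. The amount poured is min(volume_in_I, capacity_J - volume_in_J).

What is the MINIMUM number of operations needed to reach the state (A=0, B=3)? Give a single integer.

BFS from (A=0, B=7). One shortest path:
  1. pour(B -> A) -> (A=4 B=3)
  2. empty(A) -> (A=0 B=3)
Reached target in 2 moves.

Answer: 2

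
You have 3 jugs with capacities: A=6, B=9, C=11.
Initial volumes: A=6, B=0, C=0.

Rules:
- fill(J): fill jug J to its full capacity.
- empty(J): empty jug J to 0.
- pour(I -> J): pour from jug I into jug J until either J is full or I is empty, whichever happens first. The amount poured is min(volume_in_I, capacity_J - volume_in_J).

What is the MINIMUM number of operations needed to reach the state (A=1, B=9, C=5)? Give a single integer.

BFS from (A=6, B=0, C=0). One shortest path:
  1. fill(B) -> (A=6 B=9 C=0)
  2. pour(A -> C) -> (A=0 B=9 C=6)
  3. pour(B -> A) -> (A=6 B=3 C=6)
  4. pour(A -> C) -> (A=1 B=3 C=11)
  5. pour(C -> B) -> (A=1 B=9 C=5)
Reached target in 5 moves.

Answer: 5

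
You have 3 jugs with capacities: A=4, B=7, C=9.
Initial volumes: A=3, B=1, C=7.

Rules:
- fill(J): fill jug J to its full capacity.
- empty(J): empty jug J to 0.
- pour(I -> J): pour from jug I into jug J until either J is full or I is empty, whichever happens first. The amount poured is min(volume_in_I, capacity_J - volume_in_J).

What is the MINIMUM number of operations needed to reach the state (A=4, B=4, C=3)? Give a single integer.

Answer: 2

Derivation:
BFS from (A=3, B=1, C=7). One shortest path:
  1. pour(A -> B) -> (A=0 B=4 C=7)
  2. pour(C -> A) -> (A=4 B=4 C=3)
Reached target in 2 moves.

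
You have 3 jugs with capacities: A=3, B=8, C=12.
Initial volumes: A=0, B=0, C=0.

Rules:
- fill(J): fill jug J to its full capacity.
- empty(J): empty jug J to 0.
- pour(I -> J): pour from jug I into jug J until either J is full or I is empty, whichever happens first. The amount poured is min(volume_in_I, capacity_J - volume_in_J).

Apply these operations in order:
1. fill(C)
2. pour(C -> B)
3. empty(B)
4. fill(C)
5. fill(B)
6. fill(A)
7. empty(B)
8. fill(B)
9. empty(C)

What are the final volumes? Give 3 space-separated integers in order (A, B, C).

Answer: 3 8 0

Derivation:
Step 1: fill(C) -> (A=0 B=0 C=12)
Step 2: pour(C -> B) -> (A=0 B=8 C=4)
Step 3: empty(B) -> (A=0 B=0 C=4)
Step 4: fill(C) -> (A=0 B=0 C=12)
Step 5: fill(B) -> (A=0 B=8 C=12)
Step 6: fill(A) -> (A=3 B=8 C=12)
Step 7: empty(B) -> (A=3 B=0 C=12)
Step 8: fill(B) -> (A=3 B=8 C=12)
Step 9: empty(C) -> (A=3 B=8 C=0)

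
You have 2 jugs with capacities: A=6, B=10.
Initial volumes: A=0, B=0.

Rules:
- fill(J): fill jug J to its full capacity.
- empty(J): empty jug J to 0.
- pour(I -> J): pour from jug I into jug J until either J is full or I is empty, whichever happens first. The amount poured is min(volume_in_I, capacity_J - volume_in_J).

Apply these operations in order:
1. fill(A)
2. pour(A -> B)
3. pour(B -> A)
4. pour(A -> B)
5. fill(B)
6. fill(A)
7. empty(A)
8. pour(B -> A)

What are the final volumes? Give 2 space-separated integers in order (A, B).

Answer: 6 4

Derivation:
Step 1: fill(A) -> (A=6 B=0)
Step 2: pour(A -> B) -> (A=0 B=6)
Step 3: pour(B -> A) -> (A=6 B=0)
Step 4: pour(A -> B) -> (A=0 B=6)
Step 5: fill(B) -> (A=0 B=10)
Step 6: fill(A) -> (A=6 B=10)
Step 7: empty(A) -> (A=0 B=10)
Step 8: pour(B -> A) -> (A=6 B=4)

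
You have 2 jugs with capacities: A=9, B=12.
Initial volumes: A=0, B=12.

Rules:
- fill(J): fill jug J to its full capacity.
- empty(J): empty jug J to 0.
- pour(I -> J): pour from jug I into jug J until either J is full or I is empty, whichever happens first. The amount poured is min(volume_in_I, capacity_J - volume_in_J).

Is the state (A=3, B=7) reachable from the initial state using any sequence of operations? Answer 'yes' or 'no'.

Answer: no

Derivation:
BFS explored all 14 reachable states.
Reachable set includes: (0,0), (0,3), (0,6), (0,9), (0,12), (3,0), (3,12), (6,0), (6,12), (9,0), (9,3), (9,6) ...
Target (A=3, B=7) not in reachable set → no.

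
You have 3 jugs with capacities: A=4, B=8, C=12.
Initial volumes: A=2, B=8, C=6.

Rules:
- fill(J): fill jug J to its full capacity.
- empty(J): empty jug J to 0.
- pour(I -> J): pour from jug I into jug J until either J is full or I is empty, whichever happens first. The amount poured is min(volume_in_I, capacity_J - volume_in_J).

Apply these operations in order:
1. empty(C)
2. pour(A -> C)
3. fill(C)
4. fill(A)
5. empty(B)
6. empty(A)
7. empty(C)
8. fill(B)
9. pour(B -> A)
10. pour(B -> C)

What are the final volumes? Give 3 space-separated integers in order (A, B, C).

Step 1: empty(C) -> (A=2 B=8 C=0)
Step 2: pour(A -> C) -> (A=0 B=8 C=2)
Step 3: fill(C) -> (A=0 B=8 C=12)
Step 4: fill(A) -> (A=4 B=8 C=12)
Step 5: empty(B) -> (A=4 B=0 C=12)
Step 6: empty(A) -> (A=0 B=0 C=12)
Step 7: empty(C) -> (A=0 B=0 C=0)
Step 8: fill(B) -> (A=0 B=8 C=0)
Step 9: pour(B -> A) -> (A=4 B=4 C=0)
Step 10: pour(B -> C) -> (A=4 B=0 C=4)

Answer: 4 0 4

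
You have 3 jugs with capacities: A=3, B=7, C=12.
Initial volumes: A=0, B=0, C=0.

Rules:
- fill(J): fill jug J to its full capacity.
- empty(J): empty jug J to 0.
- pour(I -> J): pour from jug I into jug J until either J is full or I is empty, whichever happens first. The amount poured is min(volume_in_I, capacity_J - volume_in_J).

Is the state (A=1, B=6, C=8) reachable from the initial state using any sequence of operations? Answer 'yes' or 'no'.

Answer: no

Derivation:
BFS explored all 284 reachable states.
Reachable set includes: (0,0,0), (0,0,1), (0,0,2), (0,0,3), (0,0,4), (0,0,5), (0,0,6), (0,0,7), (0,0,8), (0,0,9), (0,0,10), (0,0,11) ...
Target (A=1, B=6, C=8) not in reachable set → no.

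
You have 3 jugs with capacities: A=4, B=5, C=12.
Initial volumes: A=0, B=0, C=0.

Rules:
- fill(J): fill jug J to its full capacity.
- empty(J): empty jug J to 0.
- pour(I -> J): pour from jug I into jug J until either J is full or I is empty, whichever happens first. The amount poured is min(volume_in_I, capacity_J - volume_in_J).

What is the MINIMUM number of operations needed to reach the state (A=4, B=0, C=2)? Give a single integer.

BFS from (A=0, B=0, C=0). One shortest path:
  1. fill(A) -> (A=4 B=0 C=0)
  2. fill(C) -> (A=4 B=0 C=12)
  3. pour(C -> B) -> (A=4 B=5 C=7)
  4. empty(B) -> (A=4 B=0 C=7)
  5. pour(C -> B) -> (A=4 B=5 C=2)
  6. empty(B) -> (A=4 B=0 C=2)
Reached target in 6 moves.

Answer: 6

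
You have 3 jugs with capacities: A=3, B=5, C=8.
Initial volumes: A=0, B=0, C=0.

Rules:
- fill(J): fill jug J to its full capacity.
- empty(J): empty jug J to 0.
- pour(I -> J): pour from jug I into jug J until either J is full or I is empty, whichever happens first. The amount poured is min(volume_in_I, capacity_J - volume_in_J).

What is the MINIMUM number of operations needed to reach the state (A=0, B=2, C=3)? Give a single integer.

BFS from (A=0, B=0, C=0). One shortest path:
  1. fill(B) -> (A=0 B=5 C=0)
  2. pour(B -> A) -> (A=3 B=2 C=0)
  3. pour(A -> C) -> (A=0 B=2 C=3)
Reached target in 3 moves.

Answer: 3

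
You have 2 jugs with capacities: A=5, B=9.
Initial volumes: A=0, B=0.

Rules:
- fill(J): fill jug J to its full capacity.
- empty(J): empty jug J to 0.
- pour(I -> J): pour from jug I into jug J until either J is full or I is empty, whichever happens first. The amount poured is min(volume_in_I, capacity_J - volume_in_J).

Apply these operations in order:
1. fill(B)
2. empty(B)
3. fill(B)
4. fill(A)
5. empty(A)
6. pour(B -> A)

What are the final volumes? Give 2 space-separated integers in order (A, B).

Step 1: fill(B) -> (A=0 B=9)
Step 2: empty(B) -> (A=0 B=0)
Step 3: fill(B) -> (A=0 B=9)
Step 4: fill(A) -> (A=5 B=9)
Step 5: empty(A) -> (A=0 B=9)
Step 6: pour(B -> A) -> (A=5 B=4)

Answer: 5 4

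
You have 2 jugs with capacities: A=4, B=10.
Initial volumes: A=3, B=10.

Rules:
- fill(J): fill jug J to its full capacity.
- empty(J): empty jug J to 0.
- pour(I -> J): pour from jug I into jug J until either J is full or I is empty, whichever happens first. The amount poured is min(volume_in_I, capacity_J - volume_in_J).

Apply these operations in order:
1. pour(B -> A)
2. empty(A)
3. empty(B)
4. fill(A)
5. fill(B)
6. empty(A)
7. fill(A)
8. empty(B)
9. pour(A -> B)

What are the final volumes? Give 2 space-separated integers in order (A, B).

Answer: 0 4

Derivation:
Step 1: pour(B -> A) -> (A=4 B=9)
Step 2: empty(A) -> (A=0 B=9)
Step 3: empty(B) -> (A=0 B=0)
Step 4: fill(A) -> (A=4 B=0)
Step 5: fill(B) -> (A=4 B=10)
Step 6: empty(A) -> (A=0 B=10)
Step 7: fill(A) -> (A=4 B=10)
Step 8: empty(B) -> (A=4 B=0)
Step 9: pour(A -> B) -> (A=0 B=4)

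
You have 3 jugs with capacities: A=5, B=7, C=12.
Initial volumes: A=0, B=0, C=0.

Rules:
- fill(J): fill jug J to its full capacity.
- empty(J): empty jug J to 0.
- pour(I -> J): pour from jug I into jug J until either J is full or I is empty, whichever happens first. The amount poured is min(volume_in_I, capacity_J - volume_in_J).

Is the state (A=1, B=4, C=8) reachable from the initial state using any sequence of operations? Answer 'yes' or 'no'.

Answer: no

Derivation:
BFS explored all 360 reachable states.
Reachable set includes: (0,0,0), (0,0,1), (0,0,2), (0,0,3), (0,0,4), (0,0,5), (0,0,6), (0,0,7), (0,0,8), (0,0,9), (0,0,10), (0,0,11) ...
Target (A=1, B=4, C=8) not in reachable set → no.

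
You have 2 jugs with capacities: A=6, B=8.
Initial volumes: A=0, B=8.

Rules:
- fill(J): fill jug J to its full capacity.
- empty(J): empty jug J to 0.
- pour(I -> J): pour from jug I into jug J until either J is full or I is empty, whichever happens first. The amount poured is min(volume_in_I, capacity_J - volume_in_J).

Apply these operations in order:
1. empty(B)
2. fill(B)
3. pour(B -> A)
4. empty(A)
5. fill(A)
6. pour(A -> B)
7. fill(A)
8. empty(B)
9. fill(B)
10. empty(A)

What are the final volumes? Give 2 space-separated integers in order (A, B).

Answer: 0 8

Derivation:
Step 1: empty(B) -> (A=0 B=0)
Step 2: fill(B) -> (A=0 B=8)
Step 3: pour(B -> A) -> (A=6 B=2)
Step 4: empty(A) -> (A=0 B=2)
Step 5: fill(A) -> (A=6 B=2)
Step 6: pour(A -> B) -> (A=0 B=8)
Step 7: fill(A) -> (A=6 B=8)
Step 8: empty(B) -> (A=6 B=0)
Step 9: fill(B) -> (A=6 B=8)
Step 10: empty(A) -> (A=0 B=8)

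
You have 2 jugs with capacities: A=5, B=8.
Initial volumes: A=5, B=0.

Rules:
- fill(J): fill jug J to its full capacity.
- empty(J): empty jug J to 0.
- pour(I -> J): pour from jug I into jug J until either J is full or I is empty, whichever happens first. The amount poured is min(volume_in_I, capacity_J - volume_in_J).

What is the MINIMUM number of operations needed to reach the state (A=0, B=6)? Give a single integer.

Answer: 8

Derivation:
BFS from (A=5, B=0). One shortest path:
  1. empty(A) -> (A=0 B=0)
  2. fill(B) -> (A=0 B=8)
  3. pour(B -> A) -> (A=5 B=3)
  4. empty(A) -> (A=0 B=3)
  5. pour(B -> A) -> (A=3 B=0)
  6. fill(B) -> (A=3 B=8)
  7. pour(B -> A) -> (A=5 B=6)
  8. empty(A) -> (A=0 B=6)
Reached target in 8 moves.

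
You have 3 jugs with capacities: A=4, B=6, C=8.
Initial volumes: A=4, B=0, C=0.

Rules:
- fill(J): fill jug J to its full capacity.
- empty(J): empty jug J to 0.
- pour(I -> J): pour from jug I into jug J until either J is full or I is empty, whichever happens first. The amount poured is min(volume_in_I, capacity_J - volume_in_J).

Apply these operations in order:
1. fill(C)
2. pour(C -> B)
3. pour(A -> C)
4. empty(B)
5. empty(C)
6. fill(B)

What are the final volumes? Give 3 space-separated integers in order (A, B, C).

Step 1: fill(C) -> (A=4 B=0 C=8)
Step 2: pour(C -> B) -> (A=4 B=6 C=2)
Step 3: pour(A -> C) -> (A=0 B=6 C=6)
Step 4: empty(B) -> (A=0 B=0 C=6)
Step 5: empty(C) -> (A=0 B=0 C=0)
Step 6: fill(B) -> (A=0 B=6 C=0)

Answer: 0 6 0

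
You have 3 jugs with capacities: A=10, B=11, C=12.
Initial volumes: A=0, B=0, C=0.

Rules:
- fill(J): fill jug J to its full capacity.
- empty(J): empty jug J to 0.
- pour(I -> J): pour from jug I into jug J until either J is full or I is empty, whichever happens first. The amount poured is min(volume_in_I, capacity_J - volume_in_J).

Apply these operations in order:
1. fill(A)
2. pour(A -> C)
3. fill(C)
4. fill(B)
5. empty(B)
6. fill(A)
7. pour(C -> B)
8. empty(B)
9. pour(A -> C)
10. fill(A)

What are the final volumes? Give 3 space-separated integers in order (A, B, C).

Step 1: fill(A) -> (A=10 B=0 C=0)
Step 2: pour(A -> C) -> (A=0 B=0 C=10)
Step 3: fill(C) -> (A=0 B=0 C=12)
Step 4: fill(B) -> (A=0 B=11 C=12)
Step 5: empty(B) -> (A=0 B=0 C=12)
Step 6: fill(A) -> (A=10 B=0 C=12)
Step 7: pour(C -> B) -> (A=10 B=11 C=1)
Step 8: empty(B) -> (A=10 B=0 C=1)
Step 9: pour(A -> C) -> (A=0 B=0 C=11)
Step 10: fill(A) -> (A=10 B=0 C=11)

Answer: 10 0 11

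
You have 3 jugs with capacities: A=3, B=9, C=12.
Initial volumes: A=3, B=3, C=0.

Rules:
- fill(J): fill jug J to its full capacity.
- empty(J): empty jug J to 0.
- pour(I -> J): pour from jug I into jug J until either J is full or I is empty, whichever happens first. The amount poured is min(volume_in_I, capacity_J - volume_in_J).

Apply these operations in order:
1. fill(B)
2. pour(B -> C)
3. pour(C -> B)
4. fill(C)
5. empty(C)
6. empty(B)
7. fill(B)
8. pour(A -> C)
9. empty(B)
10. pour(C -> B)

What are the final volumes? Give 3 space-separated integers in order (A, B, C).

Step 1: fill(B) -> (A=3 B=9 C=0)
Step 2: pour(B -> C) -> (A=3 B=0 C=9)
Step 3: pour(C -> B) -> (A=3 B=9 C=0)
Step 4: fill(C) -> (A=3 B=9 C=12)
Step 5: empty(C) -> (A=3 B=9 C=0)
Step 6: empty(B) -> (A=3 B=0 C=0)
Step 7: fill(B) -> (A=3 B=9 C=0)
Step 8: pour(A -> C) -> (A=0 B=9 C=3)
Step 9: empty(B) -> (A=0 B=0 C=3)
Step 10: pour(C -> B) -> (A=0 B=3 C=0)

Answer: 0 3 0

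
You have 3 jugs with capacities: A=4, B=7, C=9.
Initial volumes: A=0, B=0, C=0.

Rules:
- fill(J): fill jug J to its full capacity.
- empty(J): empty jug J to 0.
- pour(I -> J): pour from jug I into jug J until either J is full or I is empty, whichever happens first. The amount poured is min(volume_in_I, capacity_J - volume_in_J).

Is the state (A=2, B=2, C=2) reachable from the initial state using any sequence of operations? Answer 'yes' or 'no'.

Answer: no

Derivation:
BFS explored all 256 reachable states.
Reachable set includes: (0,0,0), (0,0,1), (0,0,2), (0,0,3), (0,0,4), (0,0,5), (0,0,6), (0,0,7), (0,0,8), (0,0,9), (0,1,0), (0,1,1) ...
Target (A=2, B=2, C=2) not in reachable set → no.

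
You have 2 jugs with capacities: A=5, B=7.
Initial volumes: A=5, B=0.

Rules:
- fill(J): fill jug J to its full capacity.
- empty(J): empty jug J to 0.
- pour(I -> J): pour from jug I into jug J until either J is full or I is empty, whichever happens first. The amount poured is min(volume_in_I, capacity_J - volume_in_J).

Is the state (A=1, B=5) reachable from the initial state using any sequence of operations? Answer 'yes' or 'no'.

Answer: no

Derivation:
BFS explored all 24 reachable states.
Reachable set includes: (0,0), (0,1), (0,2), (0,3), (0,4), (0,5), (0,6), (0,7), (1,0), (1,7), (2,0), (2,7) ...
Target (A=1, B=5) not in reachable set → no.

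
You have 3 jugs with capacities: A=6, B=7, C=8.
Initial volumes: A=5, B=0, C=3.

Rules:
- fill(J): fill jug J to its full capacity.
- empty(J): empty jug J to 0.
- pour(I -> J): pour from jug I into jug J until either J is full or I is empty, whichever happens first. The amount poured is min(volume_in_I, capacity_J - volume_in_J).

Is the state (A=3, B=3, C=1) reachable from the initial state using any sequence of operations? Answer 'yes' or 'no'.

Answer: no

Derivation:
BFS explored all 294 reachable states.
Reachable set includes: (0,0,0), (0,0,1), (0,0,2), (0,0,3), (0,0,4), (0,0,5), (0,0,6), (0,0,7), (0,0,8), (0,1,0), (0,1,1), (0,1,2) ...
Target (A=3, B=3, C=1) not in reachable set → no.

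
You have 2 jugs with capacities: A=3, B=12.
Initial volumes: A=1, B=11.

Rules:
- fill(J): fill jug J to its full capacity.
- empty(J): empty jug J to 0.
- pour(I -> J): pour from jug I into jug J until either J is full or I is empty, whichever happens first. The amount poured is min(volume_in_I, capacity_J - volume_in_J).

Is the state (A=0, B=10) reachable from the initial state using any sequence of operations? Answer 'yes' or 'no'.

Answer: yes

Derivation:
BFS from (A=1, B=11):
  1. fill(B) -> (A=1 B=12)
  2. pour(B -> A) -> (A=3 B=10)
  3. empty(A) -> (A=0 B=10)
Target reached → yes.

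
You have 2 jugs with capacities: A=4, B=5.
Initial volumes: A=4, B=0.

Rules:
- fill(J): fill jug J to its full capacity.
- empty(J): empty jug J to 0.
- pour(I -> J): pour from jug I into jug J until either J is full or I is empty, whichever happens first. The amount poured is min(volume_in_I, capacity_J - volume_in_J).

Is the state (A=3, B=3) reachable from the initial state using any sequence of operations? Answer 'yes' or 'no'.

Answer: no

Derivation:
BFS explored all 18 reachable states.
Reachable set includes: (0,0), (0,1), (0,2), (0,3), (0,4), (0,5), (1,0), (1,5), (2,0), (2,5), (3,0), (3,5) ...
Target (A=3, B=3) not in reachable set → no.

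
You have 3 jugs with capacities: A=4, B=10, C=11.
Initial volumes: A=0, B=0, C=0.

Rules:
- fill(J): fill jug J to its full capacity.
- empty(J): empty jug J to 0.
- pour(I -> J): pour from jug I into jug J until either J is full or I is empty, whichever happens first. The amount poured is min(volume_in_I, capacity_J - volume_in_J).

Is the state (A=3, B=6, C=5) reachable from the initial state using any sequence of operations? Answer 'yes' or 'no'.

BFS explored all 390 reachable states.
Reachable set includes: (0,0,0), (0,0,1), (0,0,2), (0,0,3), (0,0,4), (0,0,5), (0,0,6), (0,0,7), (0,0,8), (0,0,9), (0,0,10), (0,0,11) ...
Target (A=3, B=6, C=5) not in reachable set → no.

Answer: no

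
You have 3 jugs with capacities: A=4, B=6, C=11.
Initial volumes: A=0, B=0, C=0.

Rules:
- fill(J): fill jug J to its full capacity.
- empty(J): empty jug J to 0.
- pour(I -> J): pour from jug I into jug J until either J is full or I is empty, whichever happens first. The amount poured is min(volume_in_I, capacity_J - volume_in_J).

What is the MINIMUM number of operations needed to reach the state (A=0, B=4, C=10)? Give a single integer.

Answer: 6

Derivation:
BFS from (A=0, B=0, C=0). One shortest path:
  1. fill(A) -> (A=4 B=0 C=0)
  2. fill(B) -> (A=4 B=6 C=0)
  3. pour(A -> C) -> (A=0 B=6 C=4)
  4. fill(A) -> (A=4 B=6 C=4)
  5. pour(B -> C) -> (A=4 B=0 C=10)
  6. pour(A -> B) -> (A=0 B=4 C=10)
Reached target in 6 moves.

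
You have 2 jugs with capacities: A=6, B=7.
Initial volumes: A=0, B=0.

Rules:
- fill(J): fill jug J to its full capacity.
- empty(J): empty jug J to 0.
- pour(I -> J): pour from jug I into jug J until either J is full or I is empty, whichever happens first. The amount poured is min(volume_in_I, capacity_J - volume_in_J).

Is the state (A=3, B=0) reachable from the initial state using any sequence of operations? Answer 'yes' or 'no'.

Answer: yes

Derivation:
BFS from (A=0, B=0):
  1. fill(B) -> (A=0 B=7)
  2. pour(B -> A) -> (A=6 B=1)
  3. empty(A) -> (A=0 B=1)
  4. pour(B -> A) -> (A=1 B=0)
  5. fill(B) -> (A=1 B=7)
  6. pour(B -> A) -> (A=6 B=2)
  7. empty(A) -> (A=0 B=2)
  8. pour(B -> A) -> (A=2 B=0)
  9. fill(B) -> (A=2 B=7)
  10. pour(B -> A) -> (A=6 B=3)
  11. empty(A) -> (A=0 B=3)
  12. pour(B -> A) -> (A=3 B=0)
Target reached → yes.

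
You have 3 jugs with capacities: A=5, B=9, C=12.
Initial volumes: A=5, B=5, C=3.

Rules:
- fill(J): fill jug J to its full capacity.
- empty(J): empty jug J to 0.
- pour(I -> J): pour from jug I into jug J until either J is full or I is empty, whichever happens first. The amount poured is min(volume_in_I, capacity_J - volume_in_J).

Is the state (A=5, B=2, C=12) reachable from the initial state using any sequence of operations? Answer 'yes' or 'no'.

BFS from (A=5, B=5, C=3):
  1. empty(C) -> (A=5 B=5 C=0)
  2. pour(B -> C) -> (A=5 B=0 C=5)
  3. fill(B) -> (A=5 B=9 C=5)
  4. pour(B -> C) -> (A=5 B=2 C=12)
Target reached → yes.

Answer: yes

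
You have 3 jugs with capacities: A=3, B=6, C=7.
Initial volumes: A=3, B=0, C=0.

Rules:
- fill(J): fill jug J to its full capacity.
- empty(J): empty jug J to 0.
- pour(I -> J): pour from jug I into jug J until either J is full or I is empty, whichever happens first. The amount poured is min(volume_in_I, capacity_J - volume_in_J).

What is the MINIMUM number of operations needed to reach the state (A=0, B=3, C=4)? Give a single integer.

BFS from (A=3, B=0, C=0). One shortest path:
  1. empty(A) -> (A=0 B=0 C=0)
  2. fill(C) -> (A=0 B=0 C=7)
  3. pour(C -> A) -> (A=3 B=0 C=4)
  4. pour(A -> B) -> (A=0 B=3 C=4)
Reached target in 4 moves.

Answer: 4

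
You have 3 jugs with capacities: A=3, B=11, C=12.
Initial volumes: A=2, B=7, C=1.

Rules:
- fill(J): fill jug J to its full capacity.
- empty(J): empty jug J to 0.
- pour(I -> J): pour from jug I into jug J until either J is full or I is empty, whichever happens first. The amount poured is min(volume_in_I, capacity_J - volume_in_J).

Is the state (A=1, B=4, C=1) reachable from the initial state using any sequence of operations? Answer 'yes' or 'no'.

Answer: no

Derivation:
BFS explored all 405 reachable states.
Reachable set includes: (0,0,0), (0,0,1), (0,0,2), (0,0,3), (0,0,4), (0,0,5), (0,0,6), (0,0,7), (0,0,8), (0,0,9), (0,0,10), (0,0,11) ...
Target (A=1, B=4, C=1) not in reachable set → no.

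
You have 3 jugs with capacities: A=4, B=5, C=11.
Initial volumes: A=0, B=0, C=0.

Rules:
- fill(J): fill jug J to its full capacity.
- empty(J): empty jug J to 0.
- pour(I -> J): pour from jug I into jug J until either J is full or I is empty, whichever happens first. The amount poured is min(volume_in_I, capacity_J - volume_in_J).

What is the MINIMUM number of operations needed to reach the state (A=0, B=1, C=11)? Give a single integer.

Answer: 4

Derivation:
BFS from (A=0, B=0, C=0). One shortest path:
  1. fill(B) -> (A=0 B=5 C=0)
  2. fill(C) -> (A=0 B=5 C=11)
  3. pour(B -> A) -> (A=4 B=1 C=11)
  4. empty(A) -> (A=0 B=1 C=11)
Reached target in 4 moves.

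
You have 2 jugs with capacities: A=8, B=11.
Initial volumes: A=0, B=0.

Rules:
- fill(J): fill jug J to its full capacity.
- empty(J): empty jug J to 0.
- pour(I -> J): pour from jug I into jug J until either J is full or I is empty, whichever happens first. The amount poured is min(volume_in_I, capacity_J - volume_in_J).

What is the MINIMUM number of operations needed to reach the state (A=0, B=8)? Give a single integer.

Answer: 2

Derivation:
BFS from (A=0, B=0). One shortest path:
  1. fill(A) -> (A=8 B=0)
  2. pour(A -> B) -> (A=0 B=8)
Reached target in 2 moves.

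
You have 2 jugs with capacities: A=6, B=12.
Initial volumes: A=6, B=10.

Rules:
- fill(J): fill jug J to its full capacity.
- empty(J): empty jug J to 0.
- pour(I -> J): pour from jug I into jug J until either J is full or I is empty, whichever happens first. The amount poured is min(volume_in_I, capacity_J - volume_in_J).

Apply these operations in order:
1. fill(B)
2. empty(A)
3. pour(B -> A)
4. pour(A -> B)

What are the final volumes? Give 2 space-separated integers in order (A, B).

Step 1: fill(B) -> (A=6 B=12)
Step 2: empty(A) -> (A=0 B=12)
Step 3: pour(B -> A) -> (A=6 B=6)
Step 4: pour(A -> B) -> (A=0 B=12)

Answer: 0 12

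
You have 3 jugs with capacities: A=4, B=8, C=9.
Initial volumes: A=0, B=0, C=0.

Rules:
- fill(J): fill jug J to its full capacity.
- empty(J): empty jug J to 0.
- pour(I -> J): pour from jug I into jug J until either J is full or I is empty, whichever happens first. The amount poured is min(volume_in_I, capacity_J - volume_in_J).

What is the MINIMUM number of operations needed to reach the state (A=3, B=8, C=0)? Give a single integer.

BFS from (A=0, B=0, C=0). One shortest path:
  1. fill(A) -> (A=4 B=0 C=0)
  2. fill(B) -> (A=4 B=8 C=0)
  3. pour(B -> C) -> (A=4 B=0 C=8)
  4. fill(B) -> (A=4 B=8 C=8)
  5. pour(A -> C) -> (A=3 B=8 C=9)
  6. empty(C) -> (A=3 B=8 C=0)
Reached target in 6 moves.

Answer: 6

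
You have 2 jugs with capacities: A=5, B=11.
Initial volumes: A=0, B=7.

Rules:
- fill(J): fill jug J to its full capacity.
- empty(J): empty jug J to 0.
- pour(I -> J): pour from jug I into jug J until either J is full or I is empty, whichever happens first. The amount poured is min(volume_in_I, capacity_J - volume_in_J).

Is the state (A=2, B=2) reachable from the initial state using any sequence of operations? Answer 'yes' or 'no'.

Answer: no

Derivation:
BFS explored all 32 reachable states.
Reachable set includes: (0,0), (0,1), (0,2), (0,3), (0,4), (0,5), (0,6), (0,7), (0,8), (0,9), (0,10), (0,11) ...
Target (A=2, B=2) not in reachable set → no.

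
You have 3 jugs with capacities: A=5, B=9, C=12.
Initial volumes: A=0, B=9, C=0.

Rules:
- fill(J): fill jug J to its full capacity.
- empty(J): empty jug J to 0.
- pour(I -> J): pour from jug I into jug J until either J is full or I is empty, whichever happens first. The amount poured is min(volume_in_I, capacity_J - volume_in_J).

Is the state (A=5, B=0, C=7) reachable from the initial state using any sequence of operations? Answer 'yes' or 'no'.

Answer: yes

Derivation:
BFS from (A=0, B=9, C=0):
  1. empty(B) -> (A=0 B=0 C=0)
  2. fill(C) -> (A=0 B=0 C=12)
  3. pour(C -> A) -> (A=5 B=0 C=7)
Target reached → yes.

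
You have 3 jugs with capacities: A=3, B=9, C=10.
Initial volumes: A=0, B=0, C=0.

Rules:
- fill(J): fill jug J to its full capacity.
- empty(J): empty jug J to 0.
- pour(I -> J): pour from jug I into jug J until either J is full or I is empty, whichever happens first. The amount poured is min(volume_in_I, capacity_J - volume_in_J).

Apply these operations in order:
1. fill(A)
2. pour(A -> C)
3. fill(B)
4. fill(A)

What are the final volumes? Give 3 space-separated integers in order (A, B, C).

Answer: 3 9 3

Derivation:
Step 1: fill(A) -> (A=3 B=0 C=0)
Step 2: pour(A -> C) -> (A=0 B=0 C=3)
Step 3: fill(B) -> (A=0 B=9 C=3)
Step 4: fill(A) -> (A=3 B=9 C=3)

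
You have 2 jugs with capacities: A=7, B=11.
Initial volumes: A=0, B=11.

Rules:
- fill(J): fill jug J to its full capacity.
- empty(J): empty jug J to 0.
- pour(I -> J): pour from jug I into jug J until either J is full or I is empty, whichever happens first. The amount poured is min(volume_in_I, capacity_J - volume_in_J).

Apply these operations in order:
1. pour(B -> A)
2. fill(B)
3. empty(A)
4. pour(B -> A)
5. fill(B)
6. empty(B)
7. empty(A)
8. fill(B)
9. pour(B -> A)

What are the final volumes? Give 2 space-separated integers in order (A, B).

Step 1: pour(B -> A) -> (A=7 B=4)
Step 2: fill(B) -> (A=7 B=11)
Step 3: empty(A) -> (A=0 B=11)
Step 4: pour(B -> A) -> (A=7 B=4)
Step 5: fill(B) -> (A=7 B=11)
Step 6: empty(B) -> (A=7 B=0)
Step 7: empty(A) -> (A=0 B=0)
Step 8: fill(B) -> (A=0 B=11)
Step 9: pour(B -> A) -> (A=7 B=4)

Answer: 7 4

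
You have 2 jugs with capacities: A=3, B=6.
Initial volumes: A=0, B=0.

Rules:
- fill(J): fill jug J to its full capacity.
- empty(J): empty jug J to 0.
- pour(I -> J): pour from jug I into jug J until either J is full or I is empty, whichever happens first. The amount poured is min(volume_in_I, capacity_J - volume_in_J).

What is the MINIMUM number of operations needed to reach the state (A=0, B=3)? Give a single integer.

Answer: 2

Derivation:
BFS from (A=0, B=0). One shortest path:
  1. fill(A) -> (A=3 B=0)
  2. pour(A -> B) -> (A=0 B=3)
Reached target in 2 moves.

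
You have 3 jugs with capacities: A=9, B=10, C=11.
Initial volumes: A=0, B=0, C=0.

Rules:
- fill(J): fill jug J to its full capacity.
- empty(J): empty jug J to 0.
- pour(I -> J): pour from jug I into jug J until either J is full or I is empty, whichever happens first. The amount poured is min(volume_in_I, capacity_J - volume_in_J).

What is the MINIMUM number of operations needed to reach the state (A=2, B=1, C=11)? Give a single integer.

Answer: 8

Derivation:
BFS from (A=0, B=0, C=0). One shortest path:
  1. fill(B) -> (A=0 B=10 C=0)
  2. fill(C) -> (A=0 B=10 C=11)
  3. pour(B -> A) -> (A=9 B=1 C=11)
  4. empty(A) -> (A=0 B=1 C=11)
  5. pour(C -> A) -> (A=9 B=1 C=2)
  6. empty(A) -> (A=0 B=1 C=2)
  7. pour(C -> A) -> (A=2 B=1 C=0)
  8. fill(C) -> (A=2 B=1 C=11)
Reached target in 8 moves.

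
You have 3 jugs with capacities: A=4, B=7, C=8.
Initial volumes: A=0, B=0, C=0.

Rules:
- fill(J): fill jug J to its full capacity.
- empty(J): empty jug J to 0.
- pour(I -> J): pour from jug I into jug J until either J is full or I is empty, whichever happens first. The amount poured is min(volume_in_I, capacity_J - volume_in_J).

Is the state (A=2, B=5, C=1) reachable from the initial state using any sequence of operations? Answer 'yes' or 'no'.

Answer: no

Derivation:
BFS explored all 234 reachable states.
Reachable set includes: (0,0,0), (0,0,1), (0,0,2), (0,0,3), (0,0,4), (0,0,5), (0,0,6), (0,0,7), (0,0,8), (0,1,0), (0,1,1), (0,1,2) ...
Target (A=2, B=5, C=1) not in reachable set → no.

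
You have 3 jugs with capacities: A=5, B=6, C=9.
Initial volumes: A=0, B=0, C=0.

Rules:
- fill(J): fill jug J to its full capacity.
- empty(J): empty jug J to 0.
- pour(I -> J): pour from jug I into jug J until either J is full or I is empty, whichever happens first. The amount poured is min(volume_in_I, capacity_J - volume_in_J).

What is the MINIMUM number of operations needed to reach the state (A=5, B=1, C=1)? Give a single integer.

BFS from (A=0, B=0, C=0). One shortest path:
  1. fill(B) -> (A=0 B=6 C=0)
  2. pour(B -> A) -> (A=5 B=1 C=0)
  3. empty(A) -> (A=0 B=1 C=0)
  4. pour(B -> C) -> (A=0 B=0 C=1)
  5. fill(B) -> (A=0 B=6 C=1)
  6. pour(B -> A) -> (A=5 B=1 C=1)
Reached target in 6 moves.

Answer: 6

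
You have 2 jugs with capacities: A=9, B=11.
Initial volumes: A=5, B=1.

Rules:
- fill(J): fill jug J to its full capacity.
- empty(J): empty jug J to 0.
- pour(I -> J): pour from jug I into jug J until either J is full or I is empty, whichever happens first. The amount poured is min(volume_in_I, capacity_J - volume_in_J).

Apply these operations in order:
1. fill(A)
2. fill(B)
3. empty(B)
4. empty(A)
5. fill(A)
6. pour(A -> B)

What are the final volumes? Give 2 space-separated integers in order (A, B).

Answer: 0 9

Derivation:
Step 1: fill(A) -> (A=9 B=1)
Step 2: fill(B) -> (A=9 B=11)
Step 3: empty(B) -> (A=9 B=0)
Step 4: empty(A) -> (A=0 B=0)
Step 5: fill(A) -> (A=9 B=0)
Step 6: pour(A -> B) -> (A=0 B=9)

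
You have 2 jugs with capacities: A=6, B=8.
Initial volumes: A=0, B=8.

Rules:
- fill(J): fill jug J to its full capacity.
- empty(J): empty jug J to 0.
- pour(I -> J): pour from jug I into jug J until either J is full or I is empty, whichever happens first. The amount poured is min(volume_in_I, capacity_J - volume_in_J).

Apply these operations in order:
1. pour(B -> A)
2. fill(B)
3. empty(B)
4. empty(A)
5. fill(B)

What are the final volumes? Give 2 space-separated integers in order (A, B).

Step 1: pour(B -> A) -> (A=6 B=2)
Step 2: fill(B) -> (A=6 B=8)
Step 3: empty(B) -> (A=6 B=0)
Step 4: empty(A) -> (A=0 B=0)
Step 5: fill(B) -> (A=0 B=8)

Answer: 0 8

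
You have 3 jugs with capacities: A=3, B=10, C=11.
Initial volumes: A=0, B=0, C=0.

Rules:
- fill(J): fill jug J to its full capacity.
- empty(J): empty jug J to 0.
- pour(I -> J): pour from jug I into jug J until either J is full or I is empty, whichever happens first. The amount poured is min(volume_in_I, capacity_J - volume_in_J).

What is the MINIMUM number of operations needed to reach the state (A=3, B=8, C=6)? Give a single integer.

BFS from (A=0, B=0, C=0). One shortest path:
  1. fill(C) -> (A=0 B=0 C=11)
  2. pour(C -> A) -> (A=3 B=0 C=8)
  3. pour(C -> B) -> (A=3 B=8 C=0)
  4. pour(A -> C) -> (A=0 B=8 C=3)
  5. fill(A) -> (A=3 B=8 C=3)
  6. pour(A -> C) -> (A=0 B=8 C=6)
  7. fill(A) -> (A=3 B=8 C=6)
Reached target in 7 moves.

Answer: 7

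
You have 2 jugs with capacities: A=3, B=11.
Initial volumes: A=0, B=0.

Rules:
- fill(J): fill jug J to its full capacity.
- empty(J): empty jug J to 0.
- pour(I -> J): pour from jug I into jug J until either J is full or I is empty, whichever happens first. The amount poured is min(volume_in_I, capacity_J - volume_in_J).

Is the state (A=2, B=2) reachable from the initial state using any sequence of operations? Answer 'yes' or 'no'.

Answer: no

Derivation:
BFS explored all 28 reachable states.
Reachable set includes: (0,0), (0,1), (0,2), (0,3), (0,4), (0,5), (0,6), (0,7), (0,8), (0,9), (0,10), (0,11) ...
Target (A=2, B=2) not in reachable set → no.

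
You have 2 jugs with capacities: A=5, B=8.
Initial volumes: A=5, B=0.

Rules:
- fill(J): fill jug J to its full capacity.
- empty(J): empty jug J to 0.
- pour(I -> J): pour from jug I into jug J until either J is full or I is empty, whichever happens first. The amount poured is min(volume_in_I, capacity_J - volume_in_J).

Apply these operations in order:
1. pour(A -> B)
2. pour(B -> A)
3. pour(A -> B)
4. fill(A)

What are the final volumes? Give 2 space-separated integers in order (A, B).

Answer: 5 5

Derivation:
Step 1: pour(A -> B) -> (A=0 B=5)
Step 2: pour(B -> A) -> (A=5 B=0)
Step 3: pour(A -> B) -> (A=0 B=5)
Step 4: fill(A) -> (A=5 B=5)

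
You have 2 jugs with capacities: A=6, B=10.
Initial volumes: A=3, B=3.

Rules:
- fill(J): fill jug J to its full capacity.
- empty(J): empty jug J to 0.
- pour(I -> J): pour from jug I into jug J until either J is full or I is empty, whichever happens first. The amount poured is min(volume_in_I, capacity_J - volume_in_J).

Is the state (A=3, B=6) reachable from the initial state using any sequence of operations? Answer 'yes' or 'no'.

Answer: no

Derivation:
BFS explored all 33 reachable states.
Reachable set includes: (0,0), (0,1), (0,2), (0,3), (0,4), (0,5), (0,6), (0,7), (0,8), (0,9), (0,10), (1,0) ...
Target (A=3, B=6) not in reachable set → no.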